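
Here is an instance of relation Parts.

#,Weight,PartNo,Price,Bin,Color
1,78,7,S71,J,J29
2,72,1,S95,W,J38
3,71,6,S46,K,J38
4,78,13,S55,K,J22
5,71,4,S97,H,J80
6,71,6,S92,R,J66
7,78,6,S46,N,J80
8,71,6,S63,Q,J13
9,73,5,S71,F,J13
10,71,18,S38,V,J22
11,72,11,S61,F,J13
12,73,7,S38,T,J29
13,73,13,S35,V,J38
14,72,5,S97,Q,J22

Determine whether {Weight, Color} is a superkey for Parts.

Yes

All 14 rows have distinct {Weight, Color} values, so {Weight, Color} → (all attributes) holds and {Weight, Color} is a superkey.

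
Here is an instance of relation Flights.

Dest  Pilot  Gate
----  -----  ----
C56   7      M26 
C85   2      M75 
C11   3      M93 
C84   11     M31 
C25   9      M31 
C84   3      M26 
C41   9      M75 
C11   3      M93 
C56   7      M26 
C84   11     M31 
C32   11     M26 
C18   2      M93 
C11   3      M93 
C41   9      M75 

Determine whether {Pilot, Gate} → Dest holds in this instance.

(Pilot=7, Gate=M26): 2 rows → Dest = C56, C56 ✓
(Pilot=2, Gate=M75): 1 row → Dest = C85 ✓
(Pilot=3, Gate=M93): 3 rows → Dest = C11, C11, C11 ✓
(Pilot=11, Gate=M31): 2 rows → Dest = C84, C84 ✓
(Pilot=9, Gate=M31): 1 row → Dest = C25 ✓
(Pilot=3, Gate=M26): 1 row → Dest = C84 ✓
(Pilot=9, Gate=M75): 2 rows → Dest = C41, C41 ✓
(Pilot=11, Gate=M26): 1 row → Dest = C32 ✓
(Pilot=2, Gate=M93): 1 row → Dest = C18 ✓
Every {Pilot, Gate} value is associated with a single Dest value, so {Pilot, Gate} → Dest holds.

Yes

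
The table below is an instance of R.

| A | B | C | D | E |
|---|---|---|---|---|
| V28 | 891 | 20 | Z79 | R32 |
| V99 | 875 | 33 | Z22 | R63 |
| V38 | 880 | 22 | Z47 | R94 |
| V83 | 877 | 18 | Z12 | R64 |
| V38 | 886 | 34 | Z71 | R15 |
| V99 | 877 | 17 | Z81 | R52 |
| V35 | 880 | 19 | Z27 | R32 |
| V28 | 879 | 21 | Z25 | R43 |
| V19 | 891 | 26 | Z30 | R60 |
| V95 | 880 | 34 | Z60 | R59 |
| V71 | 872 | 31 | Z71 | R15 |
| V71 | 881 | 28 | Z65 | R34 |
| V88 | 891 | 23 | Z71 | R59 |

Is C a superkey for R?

Two distinct rows share C=34, so C does not determine every attribute — not a superkey.

No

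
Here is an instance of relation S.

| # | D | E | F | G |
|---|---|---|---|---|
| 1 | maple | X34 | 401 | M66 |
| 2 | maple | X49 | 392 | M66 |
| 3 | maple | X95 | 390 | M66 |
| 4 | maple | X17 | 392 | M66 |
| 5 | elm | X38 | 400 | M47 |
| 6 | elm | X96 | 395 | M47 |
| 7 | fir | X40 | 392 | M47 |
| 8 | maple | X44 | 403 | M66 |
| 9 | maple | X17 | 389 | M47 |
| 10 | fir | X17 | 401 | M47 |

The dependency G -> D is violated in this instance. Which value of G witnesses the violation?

G=M66: rows 1, 2, 3, 4, 8 → D = maple, maple, maple, maple, maple ✓
G=M47: rows 5, 6, 7, 9, 10 → D takes values {elm, fir, maple} — violation
The only G value with inconsistent D is G=M47.

M47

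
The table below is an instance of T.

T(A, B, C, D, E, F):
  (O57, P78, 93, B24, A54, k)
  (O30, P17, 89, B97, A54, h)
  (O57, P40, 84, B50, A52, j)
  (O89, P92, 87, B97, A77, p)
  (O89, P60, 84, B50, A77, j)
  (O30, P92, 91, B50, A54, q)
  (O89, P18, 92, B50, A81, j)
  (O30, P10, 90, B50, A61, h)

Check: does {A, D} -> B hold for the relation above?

No

(A=O57, D=B24): 1 row → B = P78 ✓
(A=O30, D=B97): 1 row → B = P17 ✓
(A=O57, D=B50): 1 row → B = P40 ✓
(A=O89, D=B97): 1 row → B = P92 ✓
(A=O89, D=B50): 2 rows → B takes values {P60, P18} — violation
(A=O30, D=B50): 2 rows → B takes values {P92, P10} — violation
Two rows agree on {A, D} but differ on B, so {A, D} -> B does not hold.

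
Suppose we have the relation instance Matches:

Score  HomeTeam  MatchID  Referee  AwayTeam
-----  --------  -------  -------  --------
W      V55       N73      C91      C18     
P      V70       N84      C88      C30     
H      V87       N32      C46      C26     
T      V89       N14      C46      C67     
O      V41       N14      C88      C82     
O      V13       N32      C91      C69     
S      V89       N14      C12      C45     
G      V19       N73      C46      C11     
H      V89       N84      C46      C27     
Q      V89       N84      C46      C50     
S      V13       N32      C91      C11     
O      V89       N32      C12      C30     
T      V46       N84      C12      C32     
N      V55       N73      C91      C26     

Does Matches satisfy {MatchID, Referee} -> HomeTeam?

(MatchID=N73, Referee=C91): 2 rows → HomeTeam = V55, V55 ✓
(MatchID=N84, Referee=C88): 1 row → HomeTeam = V70 ✓
(MatchID=N32, Referee=C46): 1 row → HomeTeam = V87 ✓
(MatchID=N14, Referee=C46): 1 row → HomeTeam = V89 ✓
(MatchID=N14, Referee=C88): 1 row → HomeTeam = V41 ✓
(MatchID=N32, Referee=C91): 2 rows → HomeTeam = V13, V13 ✓
(MatchID=N14, Referee=C12): 1 row → HomeTeam = V89 ✓
(MatchID=N73, Referee=C46): 1 row → HomeTeam = V19 ✓
(MatchID=N84, Referee=C46): 2 rows → HomeTeam = V89, V89 ✓
(MatchID=N32, Referee=C12): 1 row → HomeTeam = V89 ✓
(MatchID=N84, Referee=C12): 1 row → HomeTeam = V46 ✓
Every {MatchID, Referee} value is associated with a single HomeTeam value, so {MatchID, Referee} -> HomeTeam holds.

Yes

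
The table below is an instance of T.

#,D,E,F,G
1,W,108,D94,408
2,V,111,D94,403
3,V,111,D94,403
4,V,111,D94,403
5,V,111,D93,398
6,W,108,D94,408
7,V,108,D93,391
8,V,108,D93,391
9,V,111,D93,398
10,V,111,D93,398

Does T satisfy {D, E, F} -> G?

Yes

(D=W, E=108, F=D94): rows 1, 6 → G = 408, 408 ✓
(D=V, E=111, F=D94): rows 2, 3, 4 → G = 403, 403, 403 ✓
(D=V, E=111, F=D93): rows 5, 9, 10 → G = 398, 398, 398 ✓
(D=V, E=108, F=D93): rows 7, 8 → G = 391, 391 ✓
Every {D, E, F} value is associated with a single G value, so {D, E, F} -> G holds.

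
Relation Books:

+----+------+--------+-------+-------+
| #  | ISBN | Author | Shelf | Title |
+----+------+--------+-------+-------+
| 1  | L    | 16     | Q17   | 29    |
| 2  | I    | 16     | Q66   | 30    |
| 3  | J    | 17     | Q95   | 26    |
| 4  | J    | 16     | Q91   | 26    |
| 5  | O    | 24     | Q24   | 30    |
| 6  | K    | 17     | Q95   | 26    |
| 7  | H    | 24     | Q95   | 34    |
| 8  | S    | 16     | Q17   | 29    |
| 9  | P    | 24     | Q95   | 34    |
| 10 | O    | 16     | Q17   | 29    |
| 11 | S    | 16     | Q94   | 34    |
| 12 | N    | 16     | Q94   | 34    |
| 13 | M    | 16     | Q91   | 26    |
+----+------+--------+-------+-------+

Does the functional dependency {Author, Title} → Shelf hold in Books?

(Author=16, Title=29): rows 1, 8, 10 → Shelf = Q17, Q17, Q17 ✓
(Author=16, Title=30): row 2 → Shelf = Q66 ✓
(Author=17, Title=26): rows 3, 6 → Shelf = Q95, Q95 ✓
(Author=16, Title=26): rows 4, 13 → Shelf = Q91, Q91 ✓
(Author=24, Title=30): row 5 → Shelf = Q24 ✓
(Author=24, Title=34): rows 7, 9 → Shelf = Q95, Q95 ✓
(Author=16, Title=34): rows 11, 12 → Shelf = Q94, Q94 ✓
Every {Author, Title} value is associated with a single Shelf value, so {Author, Title} → Shelf holds.

Yes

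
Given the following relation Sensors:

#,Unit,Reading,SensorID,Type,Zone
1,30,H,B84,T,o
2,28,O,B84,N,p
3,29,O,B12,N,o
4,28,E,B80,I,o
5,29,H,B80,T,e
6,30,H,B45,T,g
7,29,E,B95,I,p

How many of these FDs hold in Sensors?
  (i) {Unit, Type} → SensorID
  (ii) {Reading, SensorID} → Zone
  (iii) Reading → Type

2

(i) {Unit, Type} → SensorID: (Unit=30, Type=T): rows 1, 6 → SensorID takes values {B84, B45} — violation — fails.
(ii) {Reading, SensorID} → Zone: every LHS value maps to a single RHS value — holds.
(iii) Reading → Type: every LHS value maps to a single RHS value — holds.
2 of the 3 dependencies hold.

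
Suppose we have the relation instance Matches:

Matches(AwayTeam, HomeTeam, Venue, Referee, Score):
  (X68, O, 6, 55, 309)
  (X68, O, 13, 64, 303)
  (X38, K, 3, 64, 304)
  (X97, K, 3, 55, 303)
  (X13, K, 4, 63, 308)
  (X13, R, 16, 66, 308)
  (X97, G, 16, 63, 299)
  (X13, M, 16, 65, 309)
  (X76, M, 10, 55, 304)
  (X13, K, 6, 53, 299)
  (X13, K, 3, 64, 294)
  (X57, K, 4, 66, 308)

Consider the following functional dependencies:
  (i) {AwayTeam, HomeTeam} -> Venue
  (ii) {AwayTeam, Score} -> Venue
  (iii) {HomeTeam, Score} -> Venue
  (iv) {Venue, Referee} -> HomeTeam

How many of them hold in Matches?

(i) {AwayTeam, HomeTeam} -> Venue: (AwayTeam=X68, HomeTeam=O): 2 rows → Venue takes values {6, 13} — violation; (AwayTeam=X13, HomeTeam=K): 3 rows → Venue takes values {4, 6, 3} — violation — fails.
(ii) {AwayTeam, Score} -> Venue: (AwayTeam=X13, Score=308): 2 rows → Venue takes values {4, 16} — violation — fails.
(iii) {HomeTeam, Score} -> Venue: every LHS value maps to a single RHS value — holds.
(iv) {Venue, Referee} -> HomeTeam: every LHS value maps to a single RHS value — holds.
2 of the 4 dependencies hold.

2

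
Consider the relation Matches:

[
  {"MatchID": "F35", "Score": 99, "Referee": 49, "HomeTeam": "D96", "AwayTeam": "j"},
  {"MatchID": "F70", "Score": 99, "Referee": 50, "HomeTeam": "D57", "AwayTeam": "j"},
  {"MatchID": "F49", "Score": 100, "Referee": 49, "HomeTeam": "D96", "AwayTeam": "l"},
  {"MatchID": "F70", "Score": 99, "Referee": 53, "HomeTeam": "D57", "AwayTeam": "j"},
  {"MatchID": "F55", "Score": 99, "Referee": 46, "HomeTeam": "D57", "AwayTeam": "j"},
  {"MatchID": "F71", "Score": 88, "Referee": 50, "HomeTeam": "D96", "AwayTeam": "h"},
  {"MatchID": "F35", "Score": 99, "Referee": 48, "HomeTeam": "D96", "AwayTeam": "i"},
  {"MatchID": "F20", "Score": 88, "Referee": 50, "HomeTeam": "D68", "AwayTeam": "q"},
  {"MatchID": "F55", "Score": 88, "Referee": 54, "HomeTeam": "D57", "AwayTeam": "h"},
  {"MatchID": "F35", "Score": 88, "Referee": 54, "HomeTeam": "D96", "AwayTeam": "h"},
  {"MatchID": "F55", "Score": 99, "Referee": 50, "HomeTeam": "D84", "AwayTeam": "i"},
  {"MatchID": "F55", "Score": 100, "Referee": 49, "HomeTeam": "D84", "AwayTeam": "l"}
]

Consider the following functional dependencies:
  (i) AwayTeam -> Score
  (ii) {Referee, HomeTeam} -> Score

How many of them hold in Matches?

(i) AwayTeam -> Score: every LHS value maps to a single RHS value — holds.
(ii) {Referee, HomeTeam} -> Score: (Referee=49, HomeTeam=D96): 2 rows → Score takes values {99, 100} — violation — fails.
1 of the 2 dependencies holds.

1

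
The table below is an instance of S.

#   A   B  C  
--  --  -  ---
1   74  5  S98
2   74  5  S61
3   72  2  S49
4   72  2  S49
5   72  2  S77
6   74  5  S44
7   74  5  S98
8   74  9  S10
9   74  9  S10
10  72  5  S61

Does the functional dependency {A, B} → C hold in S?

No

(A=74, B=5): rows 1, 2, 6, 7 → C takes values {S98, S61, S44} — violation
(A=72, B=2): rows 3, 4, 5 → C takes values {S49, S77} — violation
(A=74, B=9): rows 8, 9 → C = S10, S10 ✓
(A=72, B=5): row 10 → C = S61 ✓
Two rows agree on {A, B} but differ on C, so {A, B} → C does not hold.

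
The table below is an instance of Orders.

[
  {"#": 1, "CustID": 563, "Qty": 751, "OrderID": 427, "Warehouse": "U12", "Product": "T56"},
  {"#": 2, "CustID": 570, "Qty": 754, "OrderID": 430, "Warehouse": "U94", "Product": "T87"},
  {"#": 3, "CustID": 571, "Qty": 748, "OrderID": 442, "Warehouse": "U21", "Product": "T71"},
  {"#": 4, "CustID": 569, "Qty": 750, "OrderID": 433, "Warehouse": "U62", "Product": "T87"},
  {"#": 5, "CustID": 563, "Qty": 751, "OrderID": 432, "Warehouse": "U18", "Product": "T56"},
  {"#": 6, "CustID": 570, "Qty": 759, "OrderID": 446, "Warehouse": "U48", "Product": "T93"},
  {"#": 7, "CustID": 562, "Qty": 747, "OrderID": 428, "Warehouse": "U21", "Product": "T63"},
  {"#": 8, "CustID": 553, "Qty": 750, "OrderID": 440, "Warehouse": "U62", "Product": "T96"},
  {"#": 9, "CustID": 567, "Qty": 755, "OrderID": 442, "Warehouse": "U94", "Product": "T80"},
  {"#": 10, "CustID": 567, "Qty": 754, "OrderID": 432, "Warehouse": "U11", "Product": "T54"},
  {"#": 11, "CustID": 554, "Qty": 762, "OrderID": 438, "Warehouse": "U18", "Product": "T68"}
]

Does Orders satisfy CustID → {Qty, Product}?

No

CustID=563: rows 1, 5 → {Qty,Product} = (751, T56), (751, T56) ✓
CustID=570: rows 2, 6 → {Qty,Product} takes values {(754, T87), (759, T93)} — violation
CustID=571: row 3 → {Qty,Product} = (748, T71) ✓
CustID=569: row 4 → {Qty,Product} = (750, T87) ✓
CustID=562: row 7 → {Qty,Product} = (747, T63) ✓
CustID=553: row 8 → {Qty,Product} = (750, T96) ✓
CustID=567: rows 9, 10 → {Qty,Product} takes values {(755, T80), (754, T54)} — violation
CustID=554: row 11 → {Qty,Product} = (762, T68) ✓
Two rows agree on CustID but differ on {Qty, Product}, so CustID → {Qty, Product} does not hold.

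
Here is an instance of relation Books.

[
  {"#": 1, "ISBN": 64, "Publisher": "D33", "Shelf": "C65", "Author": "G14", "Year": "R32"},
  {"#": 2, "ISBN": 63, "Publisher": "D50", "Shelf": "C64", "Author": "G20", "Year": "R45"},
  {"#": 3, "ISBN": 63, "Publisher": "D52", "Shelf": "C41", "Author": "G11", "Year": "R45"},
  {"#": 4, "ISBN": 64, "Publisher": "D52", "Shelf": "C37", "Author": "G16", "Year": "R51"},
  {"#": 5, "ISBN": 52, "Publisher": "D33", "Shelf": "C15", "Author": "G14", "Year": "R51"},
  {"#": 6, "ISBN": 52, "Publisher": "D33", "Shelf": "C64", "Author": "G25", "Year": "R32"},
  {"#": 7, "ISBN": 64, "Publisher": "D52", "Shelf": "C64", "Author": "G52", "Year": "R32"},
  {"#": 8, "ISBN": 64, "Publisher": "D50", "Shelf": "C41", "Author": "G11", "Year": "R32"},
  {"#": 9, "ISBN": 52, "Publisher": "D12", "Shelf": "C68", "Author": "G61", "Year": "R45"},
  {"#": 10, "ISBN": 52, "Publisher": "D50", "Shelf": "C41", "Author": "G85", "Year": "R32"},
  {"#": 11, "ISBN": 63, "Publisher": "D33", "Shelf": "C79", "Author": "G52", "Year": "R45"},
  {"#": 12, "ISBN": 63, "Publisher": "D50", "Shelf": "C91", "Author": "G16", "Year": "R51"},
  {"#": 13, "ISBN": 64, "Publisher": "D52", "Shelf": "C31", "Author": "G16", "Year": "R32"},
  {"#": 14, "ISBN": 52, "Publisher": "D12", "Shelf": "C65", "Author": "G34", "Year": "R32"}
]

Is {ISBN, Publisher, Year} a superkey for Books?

No

Rows 7 and 13 have the same {ISBN, Publisher, Year} value (ISBN=64, Publisher=D52, Year=R32) but are distinct tuples, so {ISBN, Publisher, Year} does not determine every attribute — not a superkey.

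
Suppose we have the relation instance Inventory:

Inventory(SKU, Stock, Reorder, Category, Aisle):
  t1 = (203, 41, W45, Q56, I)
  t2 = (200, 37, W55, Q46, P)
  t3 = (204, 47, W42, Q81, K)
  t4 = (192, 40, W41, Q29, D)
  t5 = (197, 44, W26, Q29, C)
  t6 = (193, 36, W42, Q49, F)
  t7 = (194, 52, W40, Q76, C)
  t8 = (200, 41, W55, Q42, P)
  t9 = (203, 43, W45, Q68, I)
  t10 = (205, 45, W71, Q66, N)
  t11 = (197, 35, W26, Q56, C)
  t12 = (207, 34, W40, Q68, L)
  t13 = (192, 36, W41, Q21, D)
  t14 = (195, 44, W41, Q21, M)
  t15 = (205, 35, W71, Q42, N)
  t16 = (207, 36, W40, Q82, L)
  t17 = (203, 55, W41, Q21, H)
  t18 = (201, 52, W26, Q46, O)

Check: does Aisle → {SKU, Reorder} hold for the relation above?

Aisle=I: rows 1, 9 → {SKU,Reorder} = (203, W45), (203, W45) ✓
Aisle=P: rows 2, 8 → {SKU,Reorder} = (200, W55), (200, W55) ✓
Aisle=K: row 3 → {SKU,Reorder} = (204, W42) ✓
Aisle=D: rows 4, 13 → {SKU,Reorder} = (192, W41), (192, W41) ✓
Aisle=C: rows 5, 7, 11 → {SKU,Reorder} takes values {(197, W26), (194, W40)} — violation
Aisle=F: row 6 → {SKU,Reorder} = (193, W42) ✓
Aisle=N: rows 10, 15 → {SKU,Reorder} = (205, W71), (205, W71) ✓
Aisle=L: rows 12, 16 → {SKU,Reorder} = (207, W40), (207, W40) ✓
Aisle=M: row 14 → {SKU,Reorder} = (195, W41) ✓
Aisle=H: row 17 → {SKU,Reorder} = (203, W41) ✓
Aisle=O: row 18 → {SKU,Reorder} = (201, W26) ✓
Two rows agree on Aisle but differ on {SKU, Reorder}, so Aisle → {SKU, Reorder} does not hold.

No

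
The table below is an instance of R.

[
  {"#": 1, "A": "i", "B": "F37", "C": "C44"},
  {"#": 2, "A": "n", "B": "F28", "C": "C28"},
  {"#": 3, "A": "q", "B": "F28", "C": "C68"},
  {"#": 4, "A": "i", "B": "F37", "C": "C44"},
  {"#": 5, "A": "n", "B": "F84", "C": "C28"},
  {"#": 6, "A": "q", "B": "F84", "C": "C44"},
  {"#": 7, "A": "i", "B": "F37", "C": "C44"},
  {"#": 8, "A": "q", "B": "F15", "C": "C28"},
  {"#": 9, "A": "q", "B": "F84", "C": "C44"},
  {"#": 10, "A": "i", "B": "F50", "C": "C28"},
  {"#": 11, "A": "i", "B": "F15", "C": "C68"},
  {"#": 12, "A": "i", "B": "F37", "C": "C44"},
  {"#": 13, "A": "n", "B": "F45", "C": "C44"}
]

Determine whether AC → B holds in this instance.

No

(A=i, C=C44): rows 1, 4, 7, 12 → B = F37, F37, F37, F37 ✓
(A=n, C=C28): rows 2, 5 → B takes values {F28, F84} — violation
(A=q, C=C68): row 3 → B = F28 ✓
(A=q, C=C44): rows 6, 9 → B = F84, F84 ✓
(A=q, C=C28): row 8 → B = F15 ✓
(A=i, C=C28): row 10 → B = F50 ✓
(A=i, C=C68): row 11 → B = F15 ✓
(A=n, C=C44): row 13 → B = F45 ✓
Two rows agree on AC but differ on B, so AC → B does not hold.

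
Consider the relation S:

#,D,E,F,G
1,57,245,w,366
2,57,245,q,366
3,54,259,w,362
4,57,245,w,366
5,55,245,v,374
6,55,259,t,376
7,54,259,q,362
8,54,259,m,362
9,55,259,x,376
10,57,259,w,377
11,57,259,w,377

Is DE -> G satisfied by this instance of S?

Yes

(D=57, E=245): rows 1, 2, 4 → G = 366, 366, 366 ✓
(D=54, E=259): rows 3, 7, 8 → G = 362, 362, 362 ✓
(D=55, E=245): row 5 → G = 374 ✓
(D=55, E=259): rows 6, 9 → G = 376, 376 ✓
(D=57, E=259): rows 10, 11 → G = 377, 377 ✓
Every DE value is associated with a single G value, so DE -> G holds.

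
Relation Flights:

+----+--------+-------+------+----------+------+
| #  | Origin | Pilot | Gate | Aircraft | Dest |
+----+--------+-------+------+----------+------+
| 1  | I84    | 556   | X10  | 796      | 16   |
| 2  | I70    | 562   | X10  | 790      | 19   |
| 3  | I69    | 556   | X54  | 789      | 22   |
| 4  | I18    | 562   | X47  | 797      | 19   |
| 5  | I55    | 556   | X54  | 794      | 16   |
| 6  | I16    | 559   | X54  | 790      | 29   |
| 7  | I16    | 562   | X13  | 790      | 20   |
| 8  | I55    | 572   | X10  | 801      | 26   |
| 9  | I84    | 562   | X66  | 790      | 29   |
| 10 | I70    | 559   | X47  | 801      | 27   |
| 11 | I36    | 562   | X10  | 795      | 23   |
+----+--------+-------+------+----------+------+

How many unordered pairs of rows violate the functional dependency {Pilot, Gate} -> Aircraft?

(Pilot=562, Gate=X10): violating pairs (2,11) — 1 pair.
(Pilot=556, Gate=X54): violating pairs (3,5) — 1 pair.

2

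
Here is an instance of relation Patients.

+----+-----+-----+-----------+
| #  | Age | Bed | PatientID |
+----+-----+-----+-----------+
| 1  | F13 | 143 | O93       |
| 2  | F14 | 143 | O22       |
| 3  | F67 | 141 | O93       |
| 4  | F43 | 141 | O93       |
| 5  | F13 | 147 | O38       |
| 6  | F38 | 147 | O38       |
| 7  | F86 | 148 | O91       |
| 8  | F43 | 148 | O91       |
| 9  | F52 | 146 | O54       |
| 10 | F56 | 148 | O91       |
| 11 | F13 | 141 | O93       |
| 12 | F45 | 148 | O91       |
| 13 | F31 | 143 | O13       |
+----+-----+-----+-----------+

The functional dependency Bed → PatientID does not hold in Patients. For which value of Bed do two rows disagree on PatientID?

Bed=143: rows 1, 2, 13 → PatientID takes values {O93, O22, O13} — violation
Bed=141: rows 3, 4, 11 → PatientID = O93, O93, O93 ✓
Bed=147: rows 5, 6 → PatientID = O38, O38 ✓
Bed=148: rows 7, 8, 10, 12 → PatientID = O91, O91, O91, O91 ✓
Bed=146: row 9 → PatientID = O54 ✓
The only Bed value with inconsistent PatientID is Bed=143.

143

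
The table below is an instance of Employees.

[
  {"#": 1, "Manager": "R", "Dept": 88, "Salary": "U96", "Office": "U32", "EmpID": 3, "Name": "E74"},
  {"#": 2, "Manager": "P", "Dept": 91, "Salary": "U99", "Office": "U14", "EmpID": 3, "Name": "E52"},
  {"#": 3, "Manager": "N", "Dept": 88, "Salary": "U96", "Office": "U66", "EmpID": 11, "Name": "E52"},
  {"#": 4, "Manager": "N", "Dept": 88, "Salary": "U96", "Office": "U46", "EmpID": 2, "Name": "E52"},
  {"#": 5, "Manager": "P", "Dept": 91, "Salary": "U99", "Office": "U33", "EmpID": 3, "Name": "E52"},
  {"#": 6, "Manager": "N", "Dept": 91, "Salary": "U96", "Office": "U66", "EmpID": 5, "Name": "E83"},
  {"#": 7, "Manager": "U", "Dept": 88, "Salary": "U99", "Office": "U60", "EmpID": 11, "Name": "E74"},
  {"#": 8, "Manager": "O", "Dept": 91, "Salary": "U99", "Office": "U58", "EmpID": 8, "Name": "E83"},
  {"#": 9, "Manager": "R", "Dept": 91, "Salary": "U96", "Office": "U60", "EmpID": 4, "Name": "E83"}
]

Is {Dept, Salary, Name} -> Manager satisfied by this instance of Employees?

(Dept=88, Salary=U96, Name=E74): row 1 → Manager = R ✓
(Dept=91, Salary=U99, Name=E52): rows 2, 5 → Manager = P, P ✓
(Dept=88, Salary=U96, Name=E52): rows 3, 4 → Manager = N, N ✓
(Dept=91, Salary=U96, Name=E83): rows 6, 9 → Manager takes values {N, R} — violation
(Dept=88, Salary=U99, Name=E74): row 7 → Manager = U ✓
(Dept=91, Salary=U99, Name=E83): row 8 → Manager = O ✓
Two rows agree on {Dept, Salary, Name} but differ on Manager, so {Dept, Salary, Name} -> Manager does not hold.

No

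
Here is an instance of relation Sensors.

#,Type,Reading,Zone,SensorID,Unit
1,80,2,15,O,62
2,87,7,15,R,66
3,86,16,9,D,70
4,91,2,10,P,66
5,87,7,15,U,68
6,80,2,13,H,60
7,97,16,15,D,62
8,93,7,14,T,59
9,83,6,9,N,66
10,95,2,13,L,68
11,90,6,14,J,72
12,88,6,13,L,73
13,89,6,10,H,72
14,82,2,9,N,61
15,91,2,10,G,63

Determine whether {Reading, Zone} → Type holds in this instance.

No

(Reading=2, Zone=15): row 1 → Type = 80 ✓
(Reading=7, Zone=15): rows 2, 5 → Type = 87, 87 ✓
(Reading=16, Zone=9): row 3 → Type = 86 ✓
(Reading=2, Zone=10): rows 4, 15 → Type = 91, 91 ✓
(Reading=2, Zone=13): rows 6, 10 → Type takes values {80, 95} — violation
(Reading=16, Zone=15): row 7 → Type = 97 ✓
(Reading=7, Zone=14): row 8 → Type = 93 ✓
(Reading=6, Zone=9): row 9 → Type = 83 ✓
(Reading=6, Zone=14): row 11 → Type = 90 ✓
(Reading=6, Zone=13): row 12 → Type = 88 ✓
(Reading=6, Zone=10): row 13 → Type = 89 ✓
(Reading=2, Zone=9): row 14 → Type = 82 ✓
Two rows agree on {Reading, Zone} but differ on Type, so {Reading, Zone} → Type does not hold.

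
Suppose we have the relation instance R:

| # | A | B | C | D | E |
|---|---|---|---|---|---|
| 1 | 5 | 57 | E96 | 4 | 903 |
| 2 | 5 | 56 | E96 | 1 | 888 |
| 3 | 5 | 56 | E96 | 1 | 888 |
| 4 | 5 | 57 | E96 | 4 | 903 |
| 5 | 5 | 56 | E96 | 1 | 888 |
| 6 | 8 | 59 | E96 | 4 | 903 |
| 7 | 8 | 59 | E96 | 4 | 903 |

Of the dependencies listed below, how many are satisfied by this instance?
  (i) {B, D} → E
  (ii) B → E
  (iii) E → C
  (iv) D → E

(i) {B, D} → E: every LHS value maps to a single RHS value — holds.
(ii) B → E: every LHS value maps to a single RHS value — holds.
(iii) E → C: every LHS value maps to a single RHS value — holds.
(iv) D → E: every LHS value maps to a single RHS value — holds.
4 of the 4 dependencies hold.

4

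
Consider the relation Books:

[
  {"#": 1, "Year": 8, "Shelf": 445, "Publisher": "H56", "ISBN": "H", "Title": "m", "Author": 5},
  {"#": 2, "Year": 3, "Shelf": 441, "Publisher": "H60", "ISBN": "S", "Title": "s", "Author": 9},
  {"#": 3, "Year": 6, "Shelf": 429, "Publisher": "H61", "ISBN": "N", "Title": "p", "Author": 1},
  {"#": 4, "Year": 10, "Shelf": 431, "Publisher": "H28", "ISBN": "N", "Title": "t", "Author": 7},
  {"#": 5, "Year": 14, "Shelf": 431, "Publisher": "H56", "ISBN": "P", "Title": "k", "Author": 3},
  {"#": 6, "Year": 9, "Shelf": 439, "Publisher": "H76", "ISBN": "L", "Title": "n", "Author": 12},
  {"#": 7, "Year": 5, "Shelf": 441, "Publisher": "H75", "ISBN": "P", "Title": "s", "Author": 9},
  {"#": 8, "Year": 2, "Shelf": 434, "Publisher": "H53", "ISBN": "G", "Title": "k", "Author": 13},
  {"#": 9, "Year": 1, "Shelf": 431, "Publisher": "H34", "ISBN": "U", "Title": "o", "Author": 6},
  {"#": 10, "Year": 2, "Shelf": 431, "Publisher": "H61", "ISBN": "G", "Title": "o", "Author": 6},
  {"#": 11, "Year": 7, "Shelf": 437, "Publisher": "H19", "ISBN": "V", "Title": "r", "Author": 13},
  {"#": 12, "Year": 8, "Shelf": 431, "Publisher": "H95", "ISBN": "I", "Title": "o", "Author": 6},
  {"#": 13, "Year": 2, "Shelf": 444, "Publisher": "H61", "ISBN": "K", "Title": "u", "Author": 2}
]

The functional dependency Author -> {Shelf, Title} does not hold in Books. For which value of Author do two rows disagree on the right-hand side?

Author=5: row 1 → {Shelf,Title} = (445, m) ✓
Author=9: rows 2, 7 → {Shelf,Title} = (441, s), (441, s) ✓
Author=1: row 3 → {Shelf,Title} = (429, p) ✓
Author=7: row 4 → {Shelf,Title} = (431, t) ✓
Author=3: row 5 → {Shelf,Title} = (431, k) ✓
Author=12: row 6 → {Shelf,Title} = (439, n) ✓
Author=13: rows 8, 11 → {Shelf,Title} takes values {(434, k), (437, r)} — violation
Author=6: rows 9, 10, 12 → {Shelf,Title} = (431, o), (431, o), (431, o) ✓
Author=2: row 13 → {Shelf,Title} = (444, u) ✓
The only Author value with inconsistent RHS is Author=13.

13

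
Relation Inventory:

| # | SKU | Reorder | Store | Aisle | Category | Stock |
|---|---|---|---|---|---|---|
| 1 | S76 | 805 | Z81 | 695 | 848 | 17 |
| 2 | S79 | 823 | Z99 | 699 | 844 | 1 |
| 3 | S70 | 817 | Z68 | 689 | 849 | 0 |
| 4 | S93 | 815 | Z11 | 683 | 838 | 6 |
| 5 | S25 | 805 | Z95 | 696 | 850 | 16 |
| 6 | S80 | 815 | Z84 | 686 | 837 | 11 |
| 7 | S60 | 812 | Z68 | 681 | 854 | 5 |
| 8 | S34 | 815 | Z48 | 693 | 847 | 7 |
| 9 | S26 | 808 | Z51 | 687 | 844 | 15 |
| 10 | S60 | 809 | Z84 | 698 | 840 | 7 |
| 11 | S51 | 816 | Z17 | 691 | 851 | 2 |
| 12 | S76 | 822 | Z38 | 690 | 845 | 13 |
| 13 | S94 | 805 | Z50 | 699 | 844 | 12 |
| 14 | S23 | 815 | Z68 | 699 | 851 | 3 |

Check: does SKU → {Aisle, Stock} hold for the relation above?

No

SKU=S76: rows 1, 12 → {Aisle,Stock} takes values {(695, 17), (690, 13)} — violation
SKU=S79: row 2 → {Aisle,Stock} = (699, 1) ✓
SKU=S70: row 3 → {Aisle,Stock} = (689, 0) ✓
SKU=S93: row 4 → {Aisle,Stock} = (683, 6) ✓
SKU=S25: row 5 → {Aisle,Stock} = (696, 16) ✓
SKU=S80: row 6 → {Aisle,Stock} = (686, 11) ✓
SKU=S60: rows 7, 10 → {Aisle,Stock} takes values {(681, 5), (698, 7)} — violation
SKU=S34: row 8 → {Aisle,Stock} = (693, 7) ✓
SKU=S26: row 9 → {Aisle,Stock} = (687, 15) ✓
SKU=S51: row 11 → {Aisle,Stock} = (691, 2) ✓
SKU=S94: row 13 → {Aisle,Stock} = (699, 12) ✓
SKU=S23: row 14 → {Aisle,Stock} = (699, 3) ✓
Two rows agree on SKU but differ on {Aisle, Stock}, so SKU → {Aisle, Stock} does not hold.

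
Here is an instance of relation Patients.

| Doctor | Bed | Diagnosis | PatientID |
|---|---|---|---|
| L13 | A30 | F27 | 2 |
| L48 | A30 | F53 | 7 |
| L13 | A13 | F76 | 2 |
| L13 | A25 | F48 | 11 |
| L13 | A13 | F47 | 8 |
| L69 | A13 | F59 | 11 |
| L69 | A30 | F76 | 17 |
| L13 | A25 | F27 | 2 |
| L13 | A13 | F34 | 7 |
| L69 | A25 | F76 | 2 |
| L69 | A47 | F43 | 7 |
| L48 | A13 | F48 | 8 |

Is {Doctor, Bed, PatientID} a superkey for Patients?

All 12 rows have distinct {Doctor, Bed, PatientID} values, so {Doctor, Bed, PatientID} → (all attributes) holds and {Doctor, Bed, PatientID} is a superkey.

Yes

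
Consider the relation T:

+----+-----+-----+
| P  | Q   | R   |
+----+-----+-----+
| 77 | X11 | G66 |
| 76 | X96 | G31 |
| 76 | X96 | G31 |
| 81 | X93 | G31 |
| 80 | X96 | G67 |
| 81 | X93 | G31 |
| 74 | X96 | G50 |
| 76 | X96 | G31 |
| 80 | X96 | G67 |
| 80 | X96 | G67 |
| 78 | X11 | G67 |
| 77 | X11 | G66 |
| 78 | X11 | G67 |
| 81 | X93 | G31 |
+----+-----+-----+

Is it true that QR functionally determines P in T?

(Q=X11, R=G66): 2 rows → P = 77, 77 ✓
(Q=X96, R=G31): 3 rows → P = 76, 76, 76 ✓
(Q=X93, R=G31): 3 rows → P = 81, 81, 81 ✓
(Q=X96, R=G67): 3 rows → P = 80, 80, 80 ✓
(Q=X96, R=G50): 1 row → P = 74 ✓
(Q=X11, R=G67): 2 rows → P = 78, 78 ✓
Every QR value is associated with a single P value, so QR → P holds.

Yes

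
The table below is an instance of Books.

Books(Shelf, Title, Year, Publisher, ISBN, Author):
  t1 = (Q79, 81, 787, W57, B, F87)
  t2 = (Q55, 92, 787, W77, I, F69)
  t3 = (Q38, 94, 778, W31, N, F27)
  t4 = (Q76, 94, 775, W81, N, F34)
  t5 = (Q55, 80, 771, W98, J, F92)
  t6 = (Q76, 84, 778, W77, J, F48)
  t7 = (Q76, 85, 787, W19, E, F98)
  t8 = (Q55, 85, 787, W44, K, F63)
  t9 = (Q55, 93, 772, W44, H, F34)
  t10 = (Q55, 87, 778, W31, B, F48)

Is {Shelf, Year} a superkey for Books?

No

Rows 2 and 8 have the same {Shelf, Year} value (Shelf=Q55, Year=787) but are distinct tuples, so {Shelf, Year} does not determine every attribute — not a superkey.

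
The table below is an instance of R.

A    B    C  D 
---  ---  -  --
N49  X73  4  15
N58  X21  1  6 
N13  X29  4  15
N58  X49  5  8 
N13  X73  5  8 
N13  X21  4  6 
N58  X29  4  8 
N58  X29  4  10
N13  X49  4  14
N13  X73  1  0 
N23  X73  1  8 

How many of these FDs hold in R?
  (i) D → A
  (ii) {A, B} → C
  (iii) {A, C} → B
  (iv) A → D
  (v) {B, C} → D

(i) D → A: D=15: 2 rows → A takes values {N49, N13} — violation; D=6: 2 rows → A takes values {N58, N13} — violation; D=8: 4 rows → A takes values {N58, N13, N23} — violation — fails.
(ii) {A, B} → C: (A=N13, B=X73): 2 rows → C takes values {5, 1} — violation — fails.
(iii) {A, C} → B: (A=N13, C=4): 3 rows → B takes values {X29, X21, X49} — violation — fails.
(iv) A → D: A=N58: 4 rows → D takes values {6, 8, 10} — violation; A=N13: 5 rows → D takes values {15, 8, 6, 14, 0} — violation — fails.
(v) {B, C} → D: (B=X29, C=4): 3 rows → D takes values {15, 8, 10} — violation; (B=X73, C=1): 2 rows → D takes values {0, 8} — violation — fails.
None of the 5 dependencies hold.

0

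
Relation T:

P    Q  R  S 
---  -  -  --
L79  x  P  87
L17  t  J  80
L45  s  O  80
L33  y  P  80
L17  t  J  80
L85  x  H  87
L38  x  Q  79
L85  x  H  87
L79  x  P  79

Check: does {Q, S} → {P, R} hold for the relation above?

(Q=x, S=87): 3 rows → {P,R} takes values {(L79, P), (L85, H)} — violation
(Q=t, S=80): 2 rows → {P,R} = (L17, J), (L17, J) ✓
(Q=s, S=80): 1 row → {P,R} = (L45, O) ✓
(Q=y, S=80): 1 row → {P,R} = (L33, P) ✓
(Q=x, S=79): 2 rows → {P,R} takes values {(L38, Q), (L79, P)} — violation
Two rows agree on {Q, S} but differ on {P, R}, so {Q, S} → {P, R} does not hold.

No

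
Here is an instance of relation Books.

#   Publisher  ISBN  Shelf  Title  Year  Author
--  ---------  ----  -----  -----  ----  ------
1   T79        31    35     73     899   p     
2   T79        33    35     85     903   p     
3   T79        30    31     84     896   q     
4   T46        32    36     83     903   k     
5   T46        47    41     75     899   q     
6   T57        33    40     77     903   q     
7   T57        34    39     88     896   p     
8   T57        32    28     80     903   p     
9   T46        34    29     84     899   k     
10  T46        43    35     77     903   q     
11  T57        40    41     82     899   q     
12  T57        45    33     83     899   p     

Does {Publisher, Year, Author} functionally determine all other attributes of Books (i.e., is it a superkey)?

All 12 rows have distinct {Publisher, Year, Author} values, so {Publisher, Year, Author} → (all attributes) holds and {Publisher, Year, Author} is a superkey.

Yes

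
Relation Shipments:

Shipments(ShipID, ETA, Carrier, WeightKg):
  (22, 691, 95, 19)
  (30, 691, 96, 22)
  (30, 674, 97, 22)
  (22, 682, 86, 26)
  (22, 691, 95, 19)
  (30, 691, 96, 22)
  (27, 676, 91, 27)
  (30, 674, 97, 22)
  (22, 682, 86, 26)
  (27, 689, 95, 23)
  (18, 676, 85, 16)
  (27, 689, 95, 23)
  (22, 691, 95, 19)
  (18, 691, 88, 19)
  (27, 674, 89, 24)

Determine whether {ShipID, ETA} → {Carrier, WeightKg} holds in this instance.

(ShipID=22, ETA=691): 3 rows → {Carrier,WeightKg} = (95, 19), (95, 19), (95, 19) ✓
(ShipID=30, ETA=691): 2 rows → {Carrier,WeightKg} = (96, 22), (96, 22) ✓
(ShipID=30, ETA=674): 2 rows → {Carrier,WeightKg} = (97, 22), (97, 22) ✓
(ShipID=22, ETA=682): 2 rows → {Carrier,WeightKg} = (86, 26), (86, 26) ✓
(ShipID=27, ETA=676): 1 row → {Carrier,WeightKg} = (91, 27) ✓
(ShipID=27, ETA=689): 2 rows → {Carrier,WeightKg} = (95, 23), (95, 23) ✓
(ShipID=18, ETA=676): 1 row → {Carrier,WeightKg} = (85, 16) ✓
(ShipID=18, ETA=691): 1 row → {Carrier,WeightKg} = (88, 19) ✓
(ShipID=27, ETA=674): 1 row → {Carrier,WeightKg} = (89, 24) ✓
Every {ShipID, ETA} value is associated with a single {Carrier, WeightKg} value, so {ShipID, ETA} → {Carrier, WeightKg} holds.

Yes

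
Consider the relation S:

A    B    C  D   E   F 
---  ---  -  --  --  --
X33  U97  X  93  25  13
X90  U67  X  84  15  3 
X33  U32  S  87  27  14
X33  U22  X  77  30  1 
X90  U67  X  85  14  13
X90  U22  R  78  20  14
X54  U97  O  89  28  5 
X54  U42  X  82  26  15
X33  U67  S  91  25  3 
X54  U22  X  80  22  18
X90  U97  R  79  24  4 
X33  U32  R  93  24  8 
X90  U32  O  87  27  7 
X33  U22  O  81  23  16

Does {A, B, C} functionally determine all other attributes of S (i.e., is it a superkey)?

Two distinct rows share (A=X90, B=U67, C=X), so {A, B, C} does not determine every attribute — not a superkey.

No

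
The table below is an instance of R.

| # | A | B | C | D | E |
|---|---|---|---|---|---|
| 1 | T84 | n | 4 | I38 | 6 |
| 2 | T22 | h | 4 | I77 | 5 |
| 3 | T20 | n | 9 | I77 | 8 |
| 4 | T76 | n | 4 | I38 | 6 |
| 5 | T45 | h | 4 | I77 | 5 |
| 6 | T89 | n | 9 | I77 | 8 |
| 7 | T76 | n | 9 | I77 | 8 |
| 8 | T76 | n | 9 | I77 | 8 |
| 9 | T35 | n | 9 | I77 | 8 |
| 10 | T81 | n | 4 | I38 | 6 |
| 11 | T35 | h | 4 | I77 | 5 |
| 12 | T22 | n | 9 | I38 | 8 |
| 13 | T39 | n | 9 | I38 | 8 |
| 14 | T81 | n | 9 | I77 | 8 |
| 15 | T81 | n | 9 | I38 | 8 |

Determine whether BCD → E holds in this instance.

Yes

(B=n, C=4, D=I38): rows 1, 4, 10 → E = 6, 6, 6 ✓
(B=h, C=4, D=I77): rows 2, 5, 11 → E = 5, 5, 5 ✓
(B=n, C=9, D=I77): rows 3, 6, 7, 8, 9, 14 → E = 8, 8, 8, 8, 8, 8 ✓
(B=n, C=9, D=I38): rows 12, 13, 15 → E = 8, 8, 8 ✓
Every BCD value is associated with a single E value, so BCD → E holds.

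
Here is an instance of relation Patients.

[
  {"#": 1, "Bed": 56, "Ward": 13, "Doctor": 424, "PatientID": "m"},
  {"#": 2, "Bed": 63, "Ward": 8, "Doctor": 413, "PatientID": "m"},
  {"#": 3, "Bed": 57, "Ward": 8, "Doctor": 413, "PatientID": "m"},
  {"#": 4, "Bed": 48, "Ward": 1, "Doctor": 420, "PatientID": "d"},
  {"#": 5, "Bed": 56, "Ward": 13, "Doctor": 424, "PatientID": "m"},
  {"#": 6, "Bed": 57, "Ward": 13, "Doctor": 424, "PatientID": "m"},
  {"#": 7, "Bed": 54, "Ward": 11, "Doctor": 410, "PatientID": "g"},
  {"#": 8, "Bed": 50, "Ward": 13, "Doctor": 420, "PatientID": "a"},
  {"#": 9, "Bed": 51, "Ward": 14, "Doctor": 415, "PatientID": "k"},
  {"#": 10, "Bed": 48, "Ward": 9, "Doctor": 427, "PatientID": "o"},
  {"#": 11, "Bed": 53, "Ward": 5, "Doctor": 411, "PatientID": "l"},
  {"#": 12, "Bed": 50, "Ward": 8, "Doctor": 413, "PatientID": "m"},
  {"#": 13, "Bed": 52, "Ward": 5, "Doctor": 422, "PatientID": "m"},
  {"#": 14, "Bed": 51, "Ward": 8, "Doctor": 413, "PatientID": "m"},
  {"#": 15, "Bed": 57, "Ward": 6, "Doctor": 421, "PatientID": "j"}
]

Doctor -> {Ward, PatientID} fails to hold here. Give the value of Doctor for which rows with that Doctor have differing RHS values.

420

Doctor=424: rows 1, 5, 6 → {Ward,PatientID} = (13, m), (13, m), (13, m) ✓
Doctor=413: rows 2, 3, 12, 14 → {Ward,PatientID} = (8, m), (8, m), (8, m), (8, m) ✓
Doctor=420: rows 4, 8 → {Ward,PatientID} takes values {(1, d), (13, a)} — violation
Doctor=410: row 7 → {Ward,PatientID} = (11, g) ✓
Doctor=415: row 9 → {Ward,PatientID} = (14, k) ✓
Doctor=427: row 10 → {Ward,PatientID} = (9, o) ✓
Doctor=411: row 11 → {Ward,PatientID} = (5, l) ✓
Doctor=422: row 13 → {Ward,PatientID} = (5, m) ✓
Doctor=421: row 15 → {Ward,PatientID} = (6, j) ✓
The only Doctor value with inconsistent RHS is Doctor=420.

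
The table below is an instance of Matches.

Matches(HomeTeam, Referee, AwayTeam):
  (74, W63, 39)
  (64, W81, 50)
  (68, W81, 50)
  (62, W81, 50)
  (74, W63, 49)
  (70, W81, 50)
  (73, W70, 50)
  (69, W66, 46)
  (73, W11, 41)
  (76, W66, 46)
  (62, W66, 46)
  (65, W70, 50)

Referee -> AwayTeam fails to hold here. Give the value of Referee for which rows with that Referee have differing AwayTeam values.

Referee=W63: 2 rows → AwayTeam takes values {39, 49} — violation
Referee=W81: 4 rows → AwayTeam = 50, 50, 50, 50 ✓
Referee=W70: 2 rows → AwayTeam = 50, 50 ✓
Referee=W66: 3 rows → AwayTeam = 46, 46, 46 ✓
Referee=W11: 1 row → AwayTeam = 41 ✓
The only Referee value with inconsistent AwayTeam is Referee=W63.

W63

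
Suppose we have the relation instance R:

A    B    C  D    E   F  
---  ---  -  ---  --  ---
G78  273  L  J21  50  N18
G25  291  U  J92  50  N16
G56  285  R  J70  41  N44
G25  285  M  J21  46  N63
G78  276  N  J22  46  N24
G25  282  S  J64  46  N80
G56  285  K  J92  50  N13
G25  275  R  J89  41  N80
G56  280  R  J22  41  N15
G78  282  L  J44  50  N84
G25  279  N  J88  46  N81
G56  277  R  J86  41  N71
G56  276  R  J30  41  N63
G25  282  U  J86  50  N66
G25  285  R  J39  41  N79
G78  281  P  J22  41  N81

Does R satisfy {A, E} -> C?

No

(A=G78, E=50): 2 rows → C = L, L ✓
(A=G25, E=50): 2 rows → C = U, U ✓
(A=G56, E=41): 4 rows → C = R, R, R, R ✓
(A=G25, E=46): 3 rows → C takes values {M, S, N} — violation
(A=G78, E=46): 1 row → C = N ✓
(A=G56, E=50): 1 row → C = K ✓
(A=G25, E=41): 2 rows → C = R, R ✓
(A=G78, E=41): 1 row → C = P ✓
Two rows agree on {A, E} but differ on C, so {A, E} -> C does not hold.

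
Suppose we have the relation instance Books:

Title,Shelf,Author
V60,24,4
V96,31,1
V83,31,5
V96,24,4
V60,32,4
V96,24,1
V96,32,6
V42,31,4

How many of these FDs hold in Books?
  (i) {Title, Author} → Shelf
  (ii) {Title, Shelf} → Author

(i) {Title, Author} → Shelf: (Title=V60, Author=4): 2 rows → Shelf takes values {24, 32} — violation; (Title=V96, Author=1): 2 rows → Shelf takes values {31, 24} — violation — fails.
(ii) {Title, Shelf} → Author: (Title=V96, Shelf=24): 2 rows → Author takes values {4, 1} — violation — fails.
None of the 2 dependencies hold.

0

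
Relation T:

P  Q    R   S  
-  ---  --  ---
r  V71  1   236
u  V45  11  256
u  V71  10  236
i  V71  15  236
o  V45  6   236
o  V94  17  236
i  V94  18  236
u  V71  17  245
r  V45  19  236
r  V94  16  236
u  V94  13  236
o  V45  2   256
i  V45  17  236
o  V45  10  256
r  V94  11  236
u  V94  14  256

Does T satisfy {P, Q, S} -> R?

No

(P=r, Q=V71, S=236): 1 row → R = 1 ✓
(P=u, Q=V45, S=256): 1 row → R = 11 ✓
(P=u, Q=V71, S=236): 1 row → R = 10 ✓
(P=i, Q=V71, S=236): 1 row → R = 15 ✓
(P=o, Q=V45, S=236): 1 row → R = 6 ✓
(P=o, Q=V94, S=236): 1 row → R = 17 ✓
(P=i, Q=V94, S=236): 1 row → R = 18 ✓
(P=u, Q=V71, S=245): 1 row → R = 17 ✓
(P=r, Q=V45, S=236): 1 row → R = 19 ✓
(P=r, Q=V94, S=236): 2 rows → R takes values {16, 11} — violation
(P=u, Q=V94, S=236): 1 row → R = 13 ✓
(P=o, Q=V45, S=256): 2 rows → R takes values {2, 10} — violation
(P=i, Q=V45, S=236): 1 row → R = 17 ✓
(P=u, Q=V94, S=256): 1 row → R = 14 ✓
Two rows agree on {P, Q, S} but differ on R, so {P, Q, S} -> R does not hold.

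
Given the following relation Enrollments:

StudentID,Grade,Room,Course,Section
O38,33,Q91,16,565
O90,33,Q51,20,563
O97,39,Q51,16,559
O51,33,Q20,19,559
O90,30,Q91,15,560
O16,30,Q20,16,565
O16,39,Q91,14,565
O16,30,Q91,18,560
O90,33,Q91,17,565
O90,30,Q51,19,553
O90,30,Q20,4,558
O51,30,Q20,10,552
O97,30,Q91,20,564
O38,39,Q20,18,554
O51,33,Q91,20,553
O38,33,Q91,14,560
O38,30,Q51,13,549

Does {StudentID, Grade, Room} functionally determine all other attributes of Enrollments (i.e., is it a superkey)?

Two distinct rows share (StudentID=O38, Grade=33, Room=Q91), so {StudentID, Grade, Room} does not determine every attribute — not a superkey.

No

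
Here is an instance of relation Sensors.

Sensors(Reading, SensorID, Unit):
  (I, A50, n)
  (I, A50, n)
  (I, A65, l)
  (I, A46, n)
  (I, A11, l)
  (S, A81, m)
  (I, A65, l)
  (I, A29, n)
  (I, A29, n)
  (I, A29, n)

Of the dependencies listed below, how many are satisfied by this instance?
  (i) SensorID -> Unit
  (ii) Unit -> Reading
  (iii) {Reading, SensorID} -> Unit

(i) SensorID -> Unit: every LHS value maps to a single RHS value — holds.
(ii) Unit -> Reading: every LHS value maps to a single RHS value — holds.
(iii) {Reading, SensorID} -> Unit: every LHS value maps to a single RHS value — holds.
3 of the 3 dependencies hold.

3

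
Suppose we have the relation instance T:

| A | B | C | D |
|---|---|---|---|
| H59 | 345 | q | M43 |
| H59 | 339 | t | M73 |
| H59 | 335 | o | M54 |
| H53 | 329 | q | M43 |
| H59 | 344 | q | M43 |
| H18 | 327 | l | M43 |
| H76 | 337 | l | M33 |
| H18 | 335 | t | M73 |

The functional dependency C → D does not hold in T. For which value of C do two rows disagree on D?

C=q: 3 rows → D = M43, M43, M43 ✓
C=t: 2 rows → D = M73, M73 ✓
C=o: 1 row → D = M54 ✓
C=l: 2 rows → D takes values {M43, M33} — violation
The only C value with inconsistent D is C=l.

l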